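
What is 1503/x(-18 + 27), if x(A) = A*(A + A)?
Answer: 167/18 ≈ 9.2778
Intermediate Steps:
x(A) = 2*A² (x(A) = A*(2*A) = 2*A²)
1503/x(-18 + 27) = 1503/((2*(-18 + 27)²)) = 1503/((2*9²)) = 1503/((2*81)) = 1503/162 = 1503*(1/162) = 167/18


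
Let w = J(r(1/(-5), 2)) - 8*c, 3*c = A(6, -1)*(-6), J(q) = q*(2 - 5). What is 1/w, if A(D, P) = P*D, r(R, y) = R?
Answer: -5/477 ≈ -0.010482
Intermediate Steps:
A(D, P) = D*P
J(q) = -3*q (J(q) = q*(-3) = -3*q)
c = 12 (c = ((6*(-1))*(-6))/3 = (-6*(-6))/3 = (1/3)*36 = 12)
w = -477/5 (w = -3/(-5) - 8*12 = -3*(-1)/5 - 96 = -3*(-1/5) - 96 = 3/5 - 96 = -477/5 ≈ -95.400)
1/w = 1/(-477/5) = -5/477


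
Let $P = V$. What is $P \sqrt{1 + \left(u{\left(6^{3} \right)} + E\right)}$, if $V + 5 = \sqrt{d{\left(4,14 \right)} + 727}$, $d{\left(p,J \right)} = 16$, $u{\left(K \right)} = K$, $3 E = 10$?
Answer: $\frac{\sqrt{1983} \left(-5 + \sqrt{743}\right)}{3} \approx 330.39$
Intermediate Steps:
$E = \frac{10}{3}$ ($E = \frac{1}{3} \cdot 10 = \frac{10}{3} \approx 3.3333$)
$V = -5 + \sqrt{743}$ ($V = -5 + \sqrt{16 + 727} = -5 + \sqrt{743} \approx 22.258$)
$P = -5 + \sqrt{743} \approx 22.258$
$P \sqrt{1 + \left(u{\left(6^{3} \right)} + E\right)} = \left(-5 + \sqrt{743}\right) \sqrt{1 + \left(6^{3} + \frac{10}{3}\right)} = \left(-5 + \sqrt{743}\right) \sqrt{1 + \left(216 + \frac{10}{3}\right)} = \left(-5 + \sqrt{743}\right) \sqrt{1 + \frac{658}{3}} = \left(-5 + \sqrt{743}\right) \sqrt{\frac{661}{3}} = \left(-5 + \sqrt{743}\right) \frac{\sqrt{1983}}{3} = \frac{\sqrt{1983} \left(-5 + \sqrt{743}\right)}{3}$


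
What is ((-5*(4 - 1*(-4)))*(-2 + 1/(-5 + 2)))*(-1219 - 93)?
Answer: -367360/3 ≈ -1.2245e+5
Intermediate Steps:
((-5*(4 - 1*(-4)))*(-2 + 1/(-5 + 2)))*(-1219 - 93) = ((-5*(4 + 4))*(-2 + 1/(-3)))*(-1312) = ((-5*8)*(-2 - 1/3))*(-1312) = -40*(-7/3)*(-1312) = (280/3)*(-1312) = -367360/3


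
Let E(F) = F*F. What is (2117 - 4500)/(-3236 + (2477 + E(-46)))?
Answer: -2383/1357 ≈ -1.7561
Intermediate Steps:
E(F) = F**2
(2117 - 4500)/(-3236 + (2477 + E(-46))) = (2117 - 4500)/(-3236 + (2477 + (-46)**2)) = -2383/(-3236 + (2477 + 2116)) = -2383/(-3236 + 4593) = -2383/1357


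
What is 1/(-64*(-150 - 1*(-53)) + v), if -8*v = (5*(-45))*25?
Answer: 8/55289 ≈ 0.00014469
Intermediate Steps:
v = 5625/8 (v = -5*(-45)*25/8 = -(-225)*25/8 = -⅛*(-5625) = 5625/8 ≈ 703.13)
1/(-64*(-150 - 1*(-53)) + v) = 1/(-64*(-150 - 1*(-53)) + 5625/8) = 1/(-64*(-150 + 53) + 5625/8) = 1/(-64*(-97) + 5625/8) = 1/(6208 + 5625/8) = 1/(55289/8) = 8/55289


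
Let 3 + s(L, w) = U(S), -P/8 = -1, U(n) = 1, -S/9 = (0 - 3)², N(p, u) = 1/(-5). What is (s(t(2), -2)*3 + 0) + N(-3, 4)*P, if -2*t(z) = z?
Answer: -38/5 ≈ -7.6000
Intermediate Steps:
N(p, u) = -⅕
t(z) = -z/2
S = -81 (S = -9*(0 - 3)² = -9*(-3)² = -9*9 = -81)
P = 8 (P = -8*(-1) = 8)
s(L, w) = -2 (s(L, w) = -3 + 1 = -2)
(s(t(2), -2)*3 + 0) + N(-3, 4)*P = (-2*3 + 0) - ⅕*8 = (-6 + 0) - 8/5 = -6 - 8/5 = -38/5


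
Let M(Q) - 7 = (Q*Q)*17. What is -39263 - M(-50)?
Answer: -81770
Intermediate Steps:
M(Q) = 7 + 17*Q**2 (M(Q) = 7 + (Q*Q)*17 = 7 + Q**2*17 = 7 + 17*Q**2)
-39263 - M(-50) = -39263 - (7 + 17*(-50)**2) = -39263 - (7 + 17*2500) = -39263 - (7 + 42500) = -39263 - 1*42507 = -39263 - 42507 = -81770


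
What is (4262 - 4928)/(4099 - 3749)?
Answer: -333/175 ≈ -1.9029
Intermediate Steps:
(4262 - 4928)/(4099 - 3749) = -666/350 = -666*1/350 = -333/175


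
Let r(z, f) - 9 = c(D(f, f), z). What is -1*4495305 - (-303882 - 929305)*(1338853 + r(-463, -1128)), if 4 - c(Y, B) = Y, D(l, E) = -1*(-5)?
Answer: 1651061484702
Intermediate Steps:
D(l, E) = 5
c(Y, B) = 4 - Y
r(z, f) = 8 (r(z, f) = 9 + (4 - 1*5) = 9 + (4 - 5) = 9 - 1 = 8)
-1*4495305 - (-303882 - 929305)*(1338853 + r(-463, -1128)) = -1*4495305 - (-303882 - 929305)*(1338853 + 8) = -4495305 - (-1233187)*1338861 = -4495305 - 1*(-1651065980007) = -4495305 + 1651065980007 = 1651061484702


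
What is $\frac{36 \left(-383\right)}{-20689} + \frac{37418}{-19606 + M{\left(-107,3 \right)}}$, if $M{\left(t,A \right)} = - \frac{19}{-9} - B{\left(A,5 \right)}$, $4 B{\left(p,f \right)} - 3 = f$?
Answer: $- \frac{4534335054}{3650636117} \approx -1.2421$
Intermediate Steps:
$B{\left(p,f \right)} = \frac{3}{4} + \frac{f}{4}$
$M{\left(t,A \right)} = \frac{1}{9}$ ($M{\left(t,A \right)} = - \frac{19}{-9} - \left(\frac{3}{4} + \frac{1}{4} \cdot 5\right) = \left(-19\right) \left(- \frac{1}{9}\right) - \left(\frac{3}{4} + \frac{5}{4}\right) = \frac{19}{9} - 2 = \frac{1}{9}$)
$\frac{36 \left(-383\right)}{-20689} + \frac{37418}{-19606 + M{\left(-107,3 \right)}} = \frac{36 \left(-383\right)}{-20689} + \frac{37418}{-19606 + \frac{1}{9}} = \left(-13788\right) \left(- \frac{1}{20689}\right) + \frac{37418}{- \frac{176453}{9}} = \frac{13788}{20689} + 37418 \left(- \frac{9}{176453}\right) = \frac{13788}{20689} - \frac{336762}{176453} = - \frac{4534335054}{3650636117}$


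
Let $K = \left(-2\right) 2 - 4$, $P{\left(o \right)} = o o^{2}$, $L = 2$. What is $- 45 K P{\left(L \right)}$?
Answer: $2880$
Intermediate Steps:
$P{\left(o \right)} = o^{3}$
$K = -8$ ($K = -4 - 4 = -8$)
$- 45 K P{\left(L \right)} = \left(-45\right) \left(-8\right) 2^{3} = 360 \cdot 8 = 2880$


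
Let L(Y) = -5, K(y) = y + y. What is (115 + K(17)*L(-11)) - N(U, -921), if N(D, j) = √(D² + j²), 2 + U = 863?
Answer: -55 - 3*√176618 ≈ -1315.8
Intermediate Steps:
U = 861 (U = -2 + 863 = 861)
K(y) = 2*y
(115 + K(17)*L(-11)) - N(U, -921) = (115 + (2*17)*(-5)) - √(861² + (-921)²) = (115 + 34*(-5)) - √(741321 + 848241) = (115 - 170) - √1589562 = -55 - 3*√176618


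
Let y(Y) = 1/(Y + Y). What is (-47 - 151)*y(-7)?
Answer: 99/7 ≈ 14.143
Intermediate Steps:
y(Y) = 1/(2*Y)
(-47 - 151)*y(-7) = (-47 - 151)*((½)/(-7)) = -99*(-1)/7 = -198*(-1/14) = 99/7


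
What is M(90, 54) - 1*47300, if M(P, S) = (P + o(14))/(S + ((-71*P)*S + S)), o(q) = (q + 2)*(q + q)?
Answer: -8158115069/172476 ≈ -47300.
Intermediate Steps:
o(q) = 2*q*(2 + q) (o(q) = (2 + q)*(2*q) = 2*q*(2 + q))
M(P, S) = (448 + P)/(2*S - 71*P*S) (M(P, S) = (P + 2*14*(2 + 14))/(S + ((-71*P)*S + S)) = (P + 2*14*16)/(S + (-71*P*S + S)) = (P + 448)/(S + (S - 71*P*S)) = (448 + P)/(2*S - 71*P*S))
M(90, 54) - 1*47300 = (-448 - 1*90)/(54*(-2 + 71*90)) - 1*47300 = (-448 - 90)/(54*(-2 + 6390)) - 47300 = (1/54)*(-538)/6388 - 47300 = (1/54)*(1/6388)*(-538) - 47300 = -269/172476 - 47300 = -8158115069/172476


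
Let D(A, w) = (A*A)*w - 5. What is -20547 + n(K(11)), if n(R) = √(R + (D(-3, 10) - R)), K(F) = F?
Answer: -20547 + √85 ≈ -20538.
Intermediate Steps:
D(A, w) = -5 + w*A² (D(A, w) = A²*w - 5 = w*A² - 5 = -5 + w*A²)
n(R) = √85 (n(R) = √(R + ((-5 + 10*(-3)²) - R)) = √(R + ((-5 + 10*9) - R)) = √(R + ((-5 + 90) - R)) = √(R + (85 - R)) = √85)
-20547 + n(K(11)) = -20547 + √85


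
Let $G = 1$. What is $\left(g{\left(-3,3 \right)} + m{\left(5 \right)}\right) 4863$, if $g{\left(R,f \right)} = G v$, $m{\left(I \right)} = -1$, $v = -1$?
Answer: $-9726$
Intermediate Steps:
$g{\left(R,f \right)} = -1$ ($g{\left(R,f \right)} = 1 \left(-1\right) = -1$)
$\left(g{\left(-3,3 \right)} + m{\left(5 \right)}\right) 4863 = \left(-1 - 1\right) 4863 = \left(-2\right) 4863 = -9726$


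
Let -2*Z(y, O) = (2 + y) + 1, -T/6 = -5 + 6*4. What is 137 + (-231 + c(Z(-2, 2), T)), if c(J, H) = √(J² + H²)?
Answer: -94 + √51985/2 ≈ 20.001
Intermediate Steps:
T = -114 (T = -6*(-5 + 6*4) = -6*(-5 + 24) = -6*19 = -114)
Z(y, O) = -3/2 - y/2 (Z(y, O) = -((2 + y) + 1)/2 = -(3 + y)/2 = -3/2 - y/2)
c(J, H) = √(H² + J²)
137 + (-231 + c(Z(-2, 2), T)) = 137 + (-231 + √((-114)² + (-3/2 - ½*(-2))²)) = 137 + (-231 + √(12996 + (-3/2 + 1)²)) = 137 + (-231 + √(12996 + (-½)²)) = 137 + (-231 + √(12996 + ¼)) = 137 + (-231 + √(51985/4)) = 137 + (-231 + √51985/2) = -94 + √51985/2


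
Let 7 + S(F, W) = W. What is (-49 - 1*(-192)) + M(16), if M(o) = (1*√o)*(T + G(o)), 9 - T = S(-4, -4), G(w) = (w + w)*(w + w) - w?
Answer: 4255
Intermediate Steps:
S(F, W) = -7 + W
G(w) = -w + 4*w² (G(w) = (2*w)*(2*w) - w = 4*w² - w = -w + 4*w²)
T = 20 (T = 9 - (-7 - 4) = 9 - 1*(-11) = 9 + 11 = 20)
M(o) = √o*(20 + o*(-1 + 4*o)) (M(o) = (1*√o)*(20 + o*(-1 + 4*o)) = √o*(20 + o*(-1 + 4*o)))
(-49 - 1*(-192)) + M(16) = (-49 - 1*(-192)) + √16*(20 + 16*(-1 + 4*16)) = (-49 + 192) + 4*(20 + 16*(-1 + 64)) = 143 + 4*(20 + 16*63) = 143 + 4*(20 + 1008) = 143 + 4*1028 = 143 + 4112 = 4255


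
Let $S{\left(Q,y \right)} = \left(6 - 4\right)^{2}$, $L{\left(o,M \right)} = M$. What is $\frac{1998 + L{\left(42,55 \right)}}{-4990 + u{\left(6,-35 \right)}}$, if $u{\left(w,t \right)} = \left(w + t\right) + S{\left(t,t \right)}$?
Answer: $- \frac{2053}{5015} \approx -0.40937$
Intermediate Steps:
$S{\left(Q,y \right)} = 4$ ($S{\left(Q,y \right)} = 2^{2} = 4$)
$u{\left(w,t \right)} = 4 + t + w$ ($u{\left(w,t \right)} = \left(w + t\right) + 4 = \left(t + w\right) + 4 = 4 + t + w$)
$\frac{1998 + L{\left(42,55 \right)}}{-4990 + u{\left(6,-35 \right)}} = \frac{1998 + 55}{-4990 + \left(4 - 35 + 6\right)} = \frac{2053}{-4990 - 25} = \frac{2053}{-5015} = 2053 \left(- \frac{1}{5015}\right) = - \frac{2053}{5015}$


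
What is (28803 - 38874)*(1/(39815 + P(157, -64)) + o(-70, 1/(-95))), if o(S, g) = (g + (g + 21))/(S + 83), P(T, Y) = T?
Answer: -267436851867/16455140 ≈ -16252.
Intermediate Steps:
o(S, g) = (21 + 2*g)/(83 + S) (o(S, g) = (g + (21 + g))/(83 + S) = (21 + 2*g)/(83 + S))
(28803 - 38874)*(1/(39815 + P(157, -64)) + o(-70, 1/(-95))) = (28803 - 38874)*(1/(39815 + 157) + (21 + 2/(-95))/(83 - 70)) = -10071*(1/39972 + (21 + 2*(-1/95))/13) = -10071*(1/39972 + (21 - 2/95)/13) = -10071*(1/39972 + (1/13)*(1993/95)) = -10071*(1/39972 + 1993/1235) = -10071*79665431/49365420 = -267436851867/16455140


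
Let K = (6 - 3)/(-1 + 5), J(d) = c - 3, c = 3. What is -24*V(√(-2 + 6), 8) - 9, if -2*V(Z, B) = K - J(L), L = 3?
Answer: 0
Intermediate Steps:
J(d) = 0 (J(d) = 3 - 3 = 0)
K = ¾ (K = 3/4 = 3*(¼) = ¾ ≈ 0.75000)
V(Z, B) = -3/8 (V(Z, B) = -(¾ - 1*0)/2 = -(¾ + 0)/2 = -½*¾ = -3/8)
-24*V(√(-2 + 6), 8) - 9 = -24*(-3/8) - 9 = 9 - 9 = 0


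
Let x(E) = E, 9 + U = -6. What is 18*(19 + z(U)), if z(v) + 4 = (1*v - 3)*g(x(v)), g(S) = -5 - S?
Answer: -2970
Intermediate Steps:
U = -15 (U = -9 - 6 = -15)
z(v) = -4 + (-5 - v)*(-3 + v) (z(v) = -4 + (1*v - 3)*(-5 - v) = -4 + (v - 3)*(-5 - v) = -4 + (-3 + v)*(-5 - v) = -4 + (-5 - v)*(-3 + v))
18*(19 + z(U)) = 18*(19 + (11 - 1*(-15)² - 2*(-15))) = 18*(19 + (11 - 1*225 + 30)) = 18*(19 + (11 - 225 + 30)) = 18*(19 - 184) = 18*(-165) = -2970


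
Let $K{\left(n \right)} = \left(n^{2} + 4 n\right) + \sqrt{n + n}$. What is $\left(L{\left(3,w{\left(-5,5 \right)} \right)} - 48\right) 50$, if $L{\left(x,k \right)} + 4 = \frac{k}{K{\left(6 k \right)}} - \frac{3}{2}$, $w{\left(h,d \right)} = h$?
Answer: $\frac{25 \left(- 107 \sqrt{15} + 41735 i\right)}{\sqrt{15} - 390 i} \approx -2675.3 + 0.0031826 i$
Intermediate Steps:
$K{\left(n \right)} = n^{2} + 4 n + \sqrt{2} \sqrt{n}$ ($K{\left(n \right)} = \left(n^{2} + 4 n\right) + \sqrt{2 n} = \left(n^{2} + 4 n\right) + \sqrt{2} \sqrt{n} = n^{2} + 4 n + \sqrt{2} \sqrt{n}$)
$L{\left(x,k \right)} = - \frac{11}{2} + \frac{k}{24 k + 36 k^{2} + 2 \sqrt{3} \sqrt{k}}$ ($L{\left(x,k \right)} = -4 + \left(\frac{k}{\left(6 k\right)^{2} + 4 \cdot 6 k + \sqrt{2} \sqrt{6 k}} - \frac{3}{2}\right) = -4 + \left(\frac{k}{36 k^{2} + 24 k + \sqrt{2} \sqrt{6} \sqrt{k}} - \frac{3}{2}\right) = -4 + \left(\frac{k}{36 k^{2} + 24 k + 2 \sqrt{3} \sqrt{k}} - \frac{3}{2}\right) = -4 + \left(\frac{k}{24 k + 36 k^{2} + 2 \sqrt{3} \sqrt{k}} - \frac{3}{2}\right) = -4 + \left(- \frac{3}{2} + \frac{k}{24 k + 36 k^{2} + 2 \sqrt{3} \sqrt{k}}\right) = - \frac{11}{2} + \frac{k}{24 k + 36 k^{2} + 2 \sqrt{3} \sqrt{k}}$)
$\left(L{\left(3,w{\left(-5,5 \right)} \right)} - 48\right) 50 = \left(\frac{- 198 \left(-5\right)^{2} - -655 - 11 \sqrt{3} \sqrt{-5}}{2 \left(12 \left(-5\right) + 18 \left(-5\right)^{2} + \sqrt{3} \sqrt{-5}\right)} - 48\right) 50 = \left(\frac{\left(-198\right) 25 + 655 - 11 \sqrt{3} i \sqrt{5}}{2 \left(-60 + 18 \cdot 25 + \sqrt{3} i \sqrt{5}\right)} - 48\right) 50 = \left(\frac{-4950 + 655 - 11 i \sqrt{15}}{2 \left(-60 + 450 + i \sqrt{15}\right)} - 48\right) 50 = \left(\frac{-4295 - 11 i \sqrt{15}}{2 \left(390 + i \sqrt{15}\right)} - 48\right) 50 = \left(-48 + \frac{-4295 - 11 i \sqrt{15}}{2 \left(390 + i \sqrt{15}\right)}\right) 50 = -2400 + \frac{25 \left(-4295 - 11 i \sqrt{15}\right)}{390 + i \sqrt{15}}$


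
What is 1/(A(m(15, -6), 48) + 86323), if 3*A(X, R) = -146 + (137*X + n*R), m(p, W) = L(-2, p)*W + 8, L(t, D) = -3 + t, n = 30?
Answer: 3/265469 ≈ 1.1301e-5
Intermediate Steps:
m(p, W) = 8 - 5*W (m(p, W) = (-3 - 2)*W + 8 = -5*W + 8 = 8 - 5*W)
A(X, R) = -146/3 + 10*R + 137*X/3 (A(X, R) = (-146 + (137*X + 30*R))/3 = (-146 + (30*R + 137*X))/3 = (-146 + 30*R + 137*X)/3 = -146/3 + 10*R + 137*X/3)
1/(A(m(15, -6), 48) + 86323) = 1/((-146/3 + 10*48 + 137*(8 - 5*(-6))/3) + 86323) = 1/((-146/3 + 480 + 137*(8 + 30)/3) + 86323) = 1/((-146/3 + 480 + (137/3)*38) + 86323) = 1/((-146/3 + 480 + 5206/3) + 86323) = 1/(6500/3 + 86323) = 1/(265469/3) = 3/265469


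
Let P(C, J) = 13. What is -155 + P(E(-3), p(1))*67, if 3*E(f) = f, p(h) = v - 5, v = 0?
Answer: 716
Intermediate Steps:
p(h) = -5 (p(h) = 0 - 5 = -5)
E(f) = f/3
-155 + P(E(-3), p(1))*67 = -155 + 13*67 = -155 + 871 = 716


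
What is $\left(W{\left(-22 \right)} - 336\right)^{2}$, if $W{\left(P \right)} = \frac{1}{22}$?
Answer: $\frac{54626881}{484} \approx 1.1287 \cdot 10^{5}$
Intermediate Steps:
$W{\left(P \right)} = \frac{1}{22}$
$\left(W{\left(-22 \right)} - 336\right)^{2} = \left(\frac{1}{22} - 336\right)^{2} = \left(- \frac{7391}{22}\right)^{2} = \frac{54626881}{484}$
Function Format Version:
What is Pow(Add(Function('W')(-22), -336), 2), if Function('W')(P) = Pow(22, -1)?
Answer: Rational(54626881, 484) ≈ 1.1287e+5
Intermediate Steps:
Function('W')(P) = Rational(1, 22)
Pow(Add(Function('W')(-22), -336), 2) = Pow(Add(Rational(1, 22), -336), 2) = Pow(Rational(-7391, 22), 2) = Rational(54626881, 484)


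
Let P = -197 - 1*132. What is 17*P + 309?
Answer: -5284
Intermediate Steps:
P = -329 (P = -197 - 132 = -329)
17*P + 309 = 17*(-329) + 309 = -5593 + 309 = -5284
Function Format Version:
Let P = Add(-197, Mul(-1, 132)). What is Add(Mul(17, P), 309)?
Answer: -5284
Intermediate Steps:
P = -329 (P = Add(-197, -132) = -329)
Add(Mul(17, P), 309) = Add(Mul(17, -329), 309) = Add(-5593, 309) = -5284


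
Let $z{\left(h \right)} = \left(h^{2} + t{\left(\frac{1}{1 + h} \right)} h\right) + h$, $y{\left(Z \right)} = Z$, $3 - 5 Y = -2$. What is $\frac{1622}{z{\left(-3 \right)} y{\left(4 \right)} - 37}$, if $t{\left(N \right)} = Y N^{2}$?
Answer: $- \frac{811}{8} \approx -101.38$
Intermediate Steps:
$Y = 1$ ($Y = \frac{3}{5} - - \frac{2}{5} = \frac{3}{5} + \frac{2}{5} = 1$)
$t{\left(N \right)} = N^{2}$ ($t{\left(N \right)} = 1 N^{2} = N^{2}$)
$z{\left(h \right)} = h + h^{2} + \frac{h}{\left(1 + h\right)^{2}}$ ($z{\left(h \right)} = \left(h^{2} + \left(\frac{1}{1 + h}\right)^{2} h\right) + h = \left(h^{2} + \frac{h}{\left(1 + h\right)^{2}}\right) + h = h + h^{2} + \frac{h}{\left(1 + h\right)^{2}}$)
$\frac{1622}{z{\left(-3 \right)} y{\left(4 \right)} - 37} = \frac{1622}{\left(-3 + \left(-3\right)^{2} - \frac{3}{\left(1 - 3\right)^{2}}\right) 4 - 37} = \frac{1622}{\left(-3 + 9 - \frac{3}{4}\right) 4 - 37} = \frac{1622}{\frac{21}{4} \cdot 4 - 37} = \frac{1622}{21 - 37} = \frac{1622}{-16} = 1622 \left(- \frac{1}{16}\right) = - \frac{811}{8}$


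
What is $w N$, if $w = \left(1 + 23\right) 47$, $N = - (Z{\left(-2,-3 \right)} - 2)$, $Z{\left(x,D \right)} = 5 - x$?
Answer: $-5640$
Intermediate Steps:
$N = -5$ ($N = - (\left(5 - -2\right) - 2) = - (\left(5 + 2\right) - 2) = - (7 - 2) = \left(-1\right) 5 = -5$)
$w = 1128$ ($w = 24 \cdot 47 = 1128$)
$w N = 1128 \left(-5\right) = -5640$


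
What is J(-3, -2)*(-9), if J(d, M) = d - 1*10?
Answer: 117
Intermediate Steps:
J(d, M) = -10 + d (J(d, M) = d - 10 = -10 + d)
J(-3, -2)*(-9) = (-10 - 3)*(-9) = -13*(-9) = 117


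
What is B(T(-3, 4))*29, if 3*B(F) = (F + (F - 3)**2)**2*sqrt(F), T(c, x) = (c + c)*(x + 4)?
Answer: 252021948*I*sqrt(3) ≈ 4.3651e+8*I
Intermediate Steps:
T(c, x) = 2*c*(4 + x) (T(c, x) = (2*c)*(4 + x) = 2*c*(4 + x))
B(F) = sqrt(F)*(F + (-3 + F)**2)**2/3 (B(F) = ((F + (F - 3)**2)**2*sqrt(F))/3 = ((F + (-3 + F)**2)**2*sqrt(F))/3 = (sqrt(F)*(F + (-3 + F)**2)**2)/3 = sqrt(F)*(F + (-3 + F)**2)**2/3)
B(T(-3, 4))*29 = (sqrt(2*(-3)*(4 + 4))*(2*(-3)*(4 + 4) + (-3 + 2*(-3)*(4 + 4))**2)**2/3)*29 = (sqrt(2*(-3)*8)*(2*(-3)*8 + (-3 + 2*(-3)*8)**2)**2/3)*29 = (sqrt(-48)*(-48 + (-3 - 48)**2)**2/3)*29 = ((4*I*sqrt(3))*(-48 + (-51)**2)**2/3)*29 = ((4*I*sqrt(3))*(-48 + 2601)**2/3)*29 = ((1/3)*(4*I*sqrt(3))*2553**2)*29 = ((1/3)*(4*I*sqrt(3))*6517809)*29 = (8690412*I*sqrt(3))*29 = 252021948*I*sqrt(3)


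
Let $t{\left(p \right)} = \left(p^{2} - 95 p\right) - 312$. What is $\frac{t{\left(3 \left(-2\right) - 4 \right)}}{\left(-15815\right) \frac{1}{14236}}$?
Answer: $- \frac{10506168}{15815} \approx -664.32$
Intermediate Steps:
$t{\left(p \right)} = -312 + p^{2} - 95 p$
$\frac{t{\left(3 \left(-2\right) - 4 \right)}}{\left(-15815\right) \frac{1}{14236}} = \frac{-312 + \left(3 \left(-2\right) - 4\right)^{2} - 95 \left(3 \left(-2\right) - 4\right)}{\left(-15815\right) \frac{1}{14236}} = \frac{-312 + \left(-6 - 4\right)^{2} - 95 \left(-6 - 4\right)}{\left(-15815\right) \frac{1}{14236}} = \frac{-312 + \left(-10\right)^{2} - -950}{- \frac{15815}{14236}} = \left(-312 + 100 + 950\right) \left(- \frac{14236}{15815}\right) = 738 \left(- \frac{14236}{15815}\right) = - \frac{10506168}{15815}$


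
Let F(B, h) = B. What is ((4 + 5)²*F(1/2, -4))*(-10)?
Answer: -405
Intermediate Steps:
((4 + 5)²*F(1/2, -4))*(-10) = ((4 + 5)²*(1/2))*(-10) = (9²*(1*(½)))*(-10) = (81*(½))*(-10) = (81/2)*(-10) = -405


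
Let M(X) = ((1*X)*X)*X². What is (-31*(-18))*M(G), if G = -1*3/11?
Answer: 45198/14641 ≈ 3.0871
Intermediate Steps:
G = -3/11 (G = -3*1/11 = -3/11 ≈ -0.27273)
M(X) = X⁴ (M(X) = (X*X)*X² = X²*X² = X⁴)
(-31*(-18))*M(G) = (-31*(-18))*(-3/11)⁴ = 558*(81/14641) = 45198/14641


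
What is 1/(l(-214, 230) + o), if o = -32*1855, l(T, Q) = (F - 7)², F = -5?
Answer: -1/59216 ≈ -1.6887e-5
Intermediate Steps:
l(T, Q) = 144 (l(T, Q) = (-5 - 7)² = (-12)² = 144)
o = -59360
1/(l(-214, 230) + o) = 1/(144 - 59360) = 1/(-59216) = -1/59216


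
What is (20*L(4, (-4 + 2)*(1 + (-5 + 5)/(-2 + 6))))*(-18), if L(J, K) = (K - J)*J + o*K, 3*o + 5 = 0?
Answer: 7440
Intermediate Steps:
o = -5/3 (o = -5/3 + (1/3)*0 = -5/3 + 0 = -5/3 ≈ -1.6667)
L(J, K) = -5*K/3 + J*(K - J) (L(J, K) = (K - J)*J - 5*K/3 = J*(K - J) - 5*K/3 = -5*K/3 + J*(K - J))
(20*L(4, (-4 + 2)*(1 + (-5 + 5)/(-2 + 6))))*(-18) = (20*(-1*4**2 - 5*(-4 + 2)*(1 + (-5 + 5)/(-2 + 6))/3 + 4*((-4 + 2)*(1 + (-5 + 5)/(-2 + 6)))))*(-18) = (20*(-1*16 - (-10)*(1 + 0/4)/3 + 4*(-2*(1 + 0/4))))*(-18) = (20*(-16 - (-10)*(1 + 0*(1/4))/3 + 4*(-2*(1 + 0*(1/4)))))*(-18) = (20*(-16 - (-10)*(1 + 0)/3 + 4*(-2*(1 + 0))))*(-18) = (20*(-16 - (-10)/3 + 4*(-2*1)))*(-18) = (20*(-16 - 5/3*(-2) + 4*(-2)))*(-18) = (20*(-16 + 10/3 - 8))*(-18) = (20*(-62/3))*(-18) = -1240/3*(-18) = 7440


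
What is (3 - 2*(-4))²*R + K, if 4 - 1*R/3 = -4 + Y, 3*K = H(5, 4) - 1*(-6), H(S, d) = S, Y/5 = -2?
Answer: 19613/3 ≈ 6537.7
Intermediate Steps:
Y = -10 (Y = 5*(-2) = -10)
K = 11/3 (K = (5 - 1*(-6))/3 = (5 + 6)/3 = (⅓)*11 = 11/3 ≈ 3.6667)
R = 54 (R = 12 - 3*(-4 - 10) = 12 - 3*(-14) = 12 + 42 = 54)
(3 - 2*(-4))²*R + K = (3 - 2*(-4))²*54 + 11/3 = (3 + 8)²*54 + 11/3 = 11²*54 + 11/3 = 121*54 + 11/3 = 6534 + 11/3 = 19613/3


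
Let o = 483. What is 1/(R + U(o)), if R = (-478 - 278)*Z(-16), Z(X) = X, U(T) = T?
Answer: 1/12579 ≈ 7.9498e-5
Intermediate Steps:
R = 12096 (R = (-478 - 278)*(-16) = -756*(-16) = 12096)
1/(R + U(o)) = 1/(12096 + 483) = 1/12579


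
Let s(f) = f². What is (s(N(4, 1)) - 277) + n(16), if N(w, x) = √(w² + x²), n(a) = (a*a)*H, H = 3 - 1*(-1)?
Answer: 764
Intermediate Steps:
H = 4 (H = 3 + 1 = 4)
n(a) = 4*a² (n(a) = (a*a)*4 = a²*4 = 4*a²)
(s(N(4, 1)) - 277) + n(16) = ((√(4² + 1²))² - 277) + 4*16² = ((√(16 + 1))² - 277) + 4*256 = ((√17)² - 277) + 1024 = (17 - 277) + 1024 = -260 + 1024 = 764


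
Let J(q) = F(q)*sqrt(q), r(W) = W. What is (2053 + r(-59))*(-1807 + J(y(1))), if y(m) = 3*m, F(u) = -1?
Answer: -3603158 - 1994*sqrt(3) ≈ -3.6066e+6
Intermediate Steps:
J(q) = -sqrt(q)
(2053 + r(-59))*(-1807 + J(y(1))) = (2053 - 59)*(-1807 - sqrt(3*1)) = 1994*(-1807 - sqrt(3)) = -3603158 - 1994*sqrt(3)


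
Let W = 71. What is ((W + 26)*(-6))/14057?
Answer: -582/14057 ≈ -0.041403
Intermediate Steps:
((W + 26)*(-6))/14057 = ((71 + 26)*(-6))/14057 = (97*(-6))*(1/14057) = -582*1/14057 = -582/14057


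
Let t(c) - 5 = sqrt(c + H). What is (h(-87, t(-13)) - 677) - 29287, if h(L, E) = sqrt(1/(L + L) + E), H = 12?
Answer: -29964 + sqrt(151206 + 30276*I)/174 ≈ -29962.0 + 0.22263*I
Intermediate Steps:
t(c) = 5 + sqrt(12 + c) (t(c) = 5 + sqrt(c + 12) = 5 + sqrt(12 + c))
h(L, E) = sqrt(E + 1/(2*L)) (h(L, E) = sqrt(1/(2*L) + E) = sqrt(E + 1/(2*L)))
(h(-87, t(-13)) - 677) - 29287 = (sqrt(2/(-87) + 4*(5 + sqrt(12 - 13)))/2 - 677) - 29287 = (sqrt(2*(-1/87) + 4*(5 + sqrt(-1)))/2 - 677) - 29287 = (sqrt(-2/87 + 4*(5 + I))/2 - 677) - 29287 = (sqrt(-2/87 + (20 + 4*I))/2 - 677) - 29287 = (sqrt(1738/87 + 4*I)/2 - 677) - 29287 = (-677 + sqrt(1738/87 + 4*I)/2) - 29287 = -29964 + sqrt(1738/87 + 4*I)/2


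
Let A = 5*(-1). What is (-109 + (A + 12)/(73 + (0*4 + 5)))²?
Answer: 72165025/6084 ≈ 11861.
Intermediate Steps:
A = -5
(-109 + (A + 12)/(73 + (0*4 + 5)))² = (-109 + (-5 + 12)/(73 + (0*4 + 5)))² = (-109 + 7/(73 + (0 + 5)))² = (-109 + 7/(73 + 5))² = (-109 + 7/78)² = (-8495/78)² = 72165025/6084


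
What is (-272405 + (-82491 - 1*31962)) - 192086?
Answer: -578944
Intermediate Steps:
(-272405 + (-82491 - 1*31962)) - 192086 = (-272405 + (-82491 - 31962)) - 192086 = (-272405 - 114453) - 192086 = -386858 - 192086 = -578944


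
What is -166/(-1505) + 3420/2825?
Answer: 224642/170065 ≈ 1.3209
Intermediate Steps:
-166/(-1505) + 3420/2825 = -166*(-1/1505) + 3420*(1/2825) = 166/1505 + 684/565 = 224642/170065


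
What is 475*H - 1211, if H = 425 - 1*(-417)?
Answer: 398739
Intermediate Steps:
H = 842 (H = 425 + 417 = 842)
475*H - 1211 = 475*842 - 1211 = 399950 - 1211 = 398739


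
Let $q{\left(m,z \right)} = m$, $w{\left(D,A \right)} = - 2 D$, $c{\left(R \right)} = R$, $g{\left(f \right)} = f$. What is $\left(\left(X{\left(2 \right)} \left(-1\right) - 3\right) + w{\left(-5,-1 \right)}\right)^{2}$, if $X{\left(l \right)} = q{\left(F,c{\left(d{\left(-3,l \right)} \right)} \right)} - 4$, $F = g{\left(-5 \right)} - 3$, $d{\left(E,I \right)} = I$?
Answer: $361$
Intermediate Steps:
$F = -8$ ($F = -5 - 3 = -8$)
$X{\left(l \right)} = -12$ ($X{\left(l \right)} = -8 - 4 = -12$)
$\left(\left(X{\left(2 \right)} \left(-1\right) - 3\right) + w{\left(-5,-1 \right)}\right)^{2} = \left(\left(\left(-12\right) \left(-1\right) - 3\right) - -10\right)^{2} = \left(\left(12 - 3\right) + 10\right)^{2} = \left(9 + 10\right)^{2} = 19^{2} = 361$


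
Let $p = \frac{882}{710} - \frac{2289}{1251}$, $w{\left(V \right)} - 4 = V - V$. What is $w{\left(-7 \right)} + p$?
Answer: $\frac{505172}{148035} \approx 3.4125$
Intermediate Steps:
$w{\left(V \right)} = 4$ ($w{\left(V \right)} = 4 + \left(V - V\right) = 4 + 0 = 4$)
$p = - \frac{86968}{148035}$ ($p = 882 \cdot \frac{1}{710} - \frac{763}{417} = \frac{441}{355} - \frac{763}{417} = - \frac{86968}{148035} \approx -0.58748$)
$w{\left(-7 \right)} + p = 4 - \frac{86968}{148035} = \frac{505172}{148035}$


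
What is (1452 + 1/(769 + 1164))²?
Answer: 7877660318089/3736489 ≈ 2.1083e+6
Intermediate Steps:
(1452 + 1/(769 + 1164))² = (1452 + 1/1933)² = (2806717/1933)² = 7877660318089/3736489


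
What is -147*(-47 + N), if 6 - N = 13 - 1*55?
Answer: -147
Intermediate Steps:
N = 48 (N = 6 - (13 - 1*55) = 6 - (13 - 55) = 6 - 1*(-42) = 6 + 42 = 48)
-147*(-47 + N) = -147*(-47 + 48) = -147*1 = -147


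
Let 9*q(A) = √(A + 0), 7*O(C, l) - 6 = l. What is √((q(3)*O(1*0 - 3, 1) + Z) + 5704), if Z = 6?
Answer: √(51390 + √3)/3 ≈ 75.566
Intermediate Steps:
O(C, l) = 6/7 + l/7
q(A) = √A/9 (q(A) = √(A + 0)/9 = √A/9)
√((q(3)*O(1*0 - 3, 1) + Z) + 5704) = √(((√3/9)*(6/7 + (⅐)*1) + 6) + 5704) = √(((√3/9)*(6/7 + ⅐) + 6) + 5704) = √(((√3/9)*1 + 6) + 5704) = √((√3/9 + 6) + 5704) = √((6 + √3/9) + 5704) = √(5710 + √3/9)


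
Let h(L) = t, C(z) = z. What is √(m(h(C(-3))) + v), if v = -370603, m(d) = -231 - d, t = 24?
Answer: I*√370858 ≈ 608.98*I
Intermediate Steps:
h(L) = 24
√(m(h(C(-3))) + v) = √((-231 - 1*24) - 370603) = √((-231 - 24) - 370603) = √(-255 - 370603) = √(-370858) = I*√370858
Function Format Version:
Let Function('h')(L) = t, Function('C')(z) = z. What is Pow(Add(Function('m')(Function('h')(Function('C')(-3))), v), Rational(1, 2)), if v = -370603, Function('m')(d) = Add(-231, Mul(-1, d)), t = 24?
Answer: Mul(I, Pow(370858, Rational(1, 2))) ≈ Mul(608.98, I)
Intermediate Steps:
Function('h')(L) = 24
Pow(Add(Function('m')(Function('h')(Function('C')(-3))), v), Rational(1, 2)) = Pow(Add(Add(-231, Mul(-1, 24)), -370603), Rational(1, 2)) = Pow(Add(Add(-231, -24), -370603), Rational(1, 2)) = Pow(Add(-255, -370603), Rational(1, 2)) = Pow(-370858, Rational(1, 2)) = Mul(I, Pow(370858, Rational(1, 2)))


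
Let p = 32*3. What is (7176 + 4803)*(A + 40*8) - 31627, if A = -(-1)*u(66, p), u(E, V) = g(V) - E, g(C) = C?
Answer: 4161023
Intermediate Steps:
p = 96
u(E, V) = V - E
A = 30 (A = -(-1)*(96 - 1*66) = -(-1)*(96 - 66) = -(-1)*30 = -1*(-30) = 30)
(7176 + 4803)*(A + 40*8) - 31627 = (7176 + 4803)*(30 + 40*8) - 31627 = 11979*(30 + 320) - 31627 = 11979*350 - 31627 = 4192650 - 31627 = 4161023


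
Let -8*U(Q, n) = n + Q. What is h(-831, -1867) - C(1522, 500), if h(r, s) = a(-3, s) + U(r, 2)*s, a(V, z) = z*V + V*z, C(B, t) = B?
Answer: -1470303/8 ≈ -1.8379e+5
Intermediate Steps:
U(Q, n) = -Q/8 - n/8 (U(Q, n) = -(n + Q)/8 = -(Q + n)/8 = -Q/8 - n/8)
a(V, z) = 2*V*z (a(V, z) = V*z + V*z = 2*V*z)
h(r, s) = -6*s + s*(-1/4 - r/8) (h(r, s) = 2*(-3)*s + (-r/8 - 1/8*2)*s = -6*s + (-r/8 - 1/4)*s = -6*s + (-1/4 - r/8)*s = -6*s + s*(-1/4 - r/8))
h(-831, -1867) - C(1522, 500) = (1/8)*(-1867)*(-50 - 1*(-831)) - 1*1522 = (1/8)*(-1867)*(-50 + 831) - 1522 = (1/8)*(-1867)*781 - 1522 = -1458127/8 - 1522 = -1470303/8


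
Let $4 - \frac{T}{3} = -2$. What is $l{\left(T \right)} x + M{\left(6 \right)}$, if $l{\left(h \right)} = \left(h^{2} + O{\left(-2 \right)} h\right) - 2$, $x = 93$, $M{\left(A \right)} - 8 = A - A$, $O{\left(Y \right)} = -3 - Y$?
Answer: $28280$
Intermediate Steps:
$T = 18$ ($T = 12 - -6 = 12 + 6 = 18$)
$M{\left(A \right)} = 8$ ($M{\left(A \right)} = 8 + \left(A - A\right) = 8 + 0 = 8$)
$l{\left(h \right)} = -2 + h^{2} - h$ ($l{\left(h \right)} = \left(h^{2} + \left(-3 - -2\right) h\right) - 2 = \left(h^{2} + \left(-3 + 2\right) h\right) - 2 = \left(h^{2} - h\right) - 2 = -2 + h^{2} - h$)
$l{\left(T \right)} x + M{\left(6 \right)} = \left(-2 + 18^{2} - 18\right) 93 + 8 = \left(-2 + 324 - 18\right) 93 + 8 = 304 \cdot 93 + 8 = 28272 + 8 = 28280$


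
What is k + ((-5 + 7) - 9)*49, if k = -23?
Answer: -366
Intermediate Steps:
k + ((-5 + 7) - 9)*49 = -23 + ((-5 + 7) - 9)*49 = -23 + (2 - 9)*49 = -23 - 7*49 = -23 - 343 = -366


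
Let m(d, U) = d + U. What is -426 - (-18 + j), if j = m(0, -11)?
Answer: -397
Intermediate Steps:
m(d, U) = U + d
j = -11 (j = -11 + 0 = -11)
-426 - (-18 + j) = -426 - (-18 - 11) = -426 - 1*(-29) = -426 + 29 = -397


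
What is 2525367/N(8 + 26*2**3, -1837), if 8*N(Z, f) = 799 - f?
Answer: 5050734/659 ≈ 7664.2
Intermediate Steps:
N(Z, f) = 799/8 - f/8 (N(Z, f) = (799 - f)/8 = 799/8 - f/8)
2525367/N(8 + 26*2**3, -1837) = 2525367/(799/8 - 1/8*(-1837)) = 2525367/(799/8 + 1837/8) = 2525367/(659/2) = 2525367*(2/659) = 5050734/659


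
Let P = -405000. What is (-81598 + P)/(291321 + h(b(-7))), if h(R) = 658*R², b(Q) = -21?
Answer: -486598/581499 ≈ -0.83680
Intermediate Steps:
(-81598 + P)/(291321 + h(b(-7))) = (-81598 - 405000)/(291321 + 658*(-21)²) = -486598/(291321 + 658*441) = -486598/(291321 + 290178) = -486598/581499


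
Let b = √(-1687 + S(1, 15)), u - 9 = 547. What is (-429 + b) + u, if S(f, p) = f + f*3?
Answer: 127 + 3*I*√187 ≈ 127.0 + 41.024*I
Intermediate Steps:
u = 556 (u = 9 + 547 = 556)
S(f, p) = 4*f (S(f, p) = f + 3*f = 4*f)
b = 3*I*√187 (b = √(-1687 + 4*1) = √(-1687 + 4) = √(-1683) = 3*I*√187 ≈ 41.024*I)
(-429 + b) + u = (-429 + 3*I*√187) + 556 = 127 + 3*I*√187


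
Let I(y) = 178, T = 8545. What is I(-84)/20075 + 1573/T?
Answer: 6619797/34308175 ≈ 0.19295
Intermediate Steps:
I(-84)/20075 + 1573/T = 178/20075 + 1573/8545 = 6619797/34308175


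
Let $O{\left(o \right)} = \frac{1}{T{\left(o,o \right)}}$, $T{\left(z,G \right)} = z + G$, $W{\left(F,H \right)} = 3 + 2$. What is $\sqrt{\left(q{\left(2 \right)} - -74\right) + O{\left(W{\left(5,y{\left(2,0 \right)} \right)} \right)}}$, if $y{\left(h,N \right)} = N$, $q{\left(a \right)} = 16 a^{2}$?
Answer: $\frac{\sqrt{13810}}{10} \approx 11.752$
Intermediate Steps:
$W{\left(F,H \right)} = 5$
$T{\left(z,G \right)} = G + z$
$O{\left(o \right)} = \frac{1}{2 o}$ ($O{\left(o \right)} = \frac{1}{o + o} = \frac{1}{2 o}$)
$\sqrt{\left(q{\left(2 \right)} - -74\right) + O{\left(W{\left(5,y{\left(2,0 \right)} \right)} \right)}} = \sqrt{\left(16 \cdot 2^{2} - -74\right) + \frac{1}{2 \cdot 5}} = \sqrt{\left(16 \cdot 4 + 74\right) + \frac{1}{2} \cdot \frac{1}{5}} = \sqrt{\left(64 + 74\right) + \frac{1}{10}} = \sqrt{138 + \frac{1}{10}} = \sqrt{\frac{1381}{10}} = \frac{\sqrt{13810}}{10}$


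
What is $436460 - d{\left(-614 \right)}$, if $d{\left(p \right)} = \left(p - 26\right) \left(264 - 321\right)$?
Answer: $399980$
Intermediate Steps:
$d{\left(p \right)} = 1482 - 57 p$ ($d{\left(p \right)} = \left(-26 + p\right) \left(-57\right) = 1482 - 57 p$)
$436460 - d{\left(-614 \right)} = 436460 - \left(1482 - -34998\right) = 436460 - \left(1482 + 34998\right) = 436460 - 36480 = 399980$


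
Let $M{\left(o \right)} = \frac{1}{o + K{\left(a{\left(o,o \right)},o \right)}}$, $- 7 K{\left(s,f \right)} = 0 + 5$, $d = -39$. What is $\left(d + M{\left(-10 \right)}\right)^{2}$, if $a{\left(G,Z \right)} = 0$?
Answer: $\frac{8596624}{5625} \approx 1528.3$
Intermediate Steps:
$K{\left(s,f \right)} = - \frac{5}{7}$ ($K{\left(s,f \right)} = - \frac{0 + 5}{7} = \left(- \frac{1}{7}\right) 5 = - \frac{5}{7}$)
$M{\left(o \right)} = \frac{1}{- \frac{5}{7} + o}$ ($M{\left(o \right)} = \frac{1}{o - \frac{5}{7}} = \frac{1}{- \frac{5}{7} + o}$)
$\left(d + M{\left(-10 \right)}\right)^{2} = \left(-39 + \frac{7}{-5 + 7 \left(-10\right)}\right)^{2} = \left(-39 + \frac{7}{-5 - 70}\right)^{2} = \left(-39 + \frac{7}{-75}\right)^{2} = \left(-39 + 7 \left(- \frac{1}{75}\right)\right)^{2} = \left(-39 - \frac{7}{75}\right)^{2} = \left(- \frac{2932}{75}\right)^{2} = \frac{8596624}{5625}$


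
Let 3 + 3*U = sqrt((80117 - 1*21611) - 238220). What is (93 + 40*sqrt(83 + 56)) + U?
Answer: 92 + 40*sqrt(139) + I*sqrt(179714)/3 ≈ 563.59 + 141.31*I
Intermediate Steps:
U = -1 + I*sqrt(179714)/3 (U = -1 + sqrt((80117 - 1*21611) - 238220)/3 = -1 + sqrt((80117 - 21611) - 238220)/3 = -1 + sqrt(58506 - 238220)/3 = -1 + sqrt(-179714)/3 = -1 + (I*sqrt(179714))/3 = -1 + I*sqrt(179714)/3 ≈ -1.0 + 141.31*I)
(93 + 40*sqrt(83 + 56)) + U = (93 + 40*sqrt(83 + 56)) + (-1 + I*sqrt(179714)/3) = (93 + 40*sqrt(139)) + (-1 + I*sqrt(179714)/3) = 92 + 40*sqrt(139) + I*sqrt(179714)/3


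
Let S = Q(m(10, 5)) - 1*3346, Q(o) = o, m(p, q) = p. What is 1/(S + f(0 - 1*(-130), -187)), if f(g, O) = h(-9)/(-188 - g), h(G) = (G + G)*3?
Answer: -53/176799 ≈ -0.00029978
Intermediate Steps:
h(G) = 6*G (h(G) = (2*G)*3 = 6*G)
f(g, O) = -54/(-188 - g) (f(g, O) = (6*(-9))/(-188 - g) = -54/(-188 - g))
S = -3336 (S = 10 - 1*3346 = 10 - 3346 = -3336)
1/(S + f(0 - 1*(-130), -187)) = 1/(-3336 + 54/(188 + (0 - 1*(-130)))) = 1/(-3336 + 54/(188 + (0 + 130))) = 1/(-3336 + 54/(188 + 130)) = 1/(-3336 + 54/318) = 1/(-3336 + 54*(1/318)) = 1/(-3336 + 9/53) = 1/(-176799/53) = -53/176799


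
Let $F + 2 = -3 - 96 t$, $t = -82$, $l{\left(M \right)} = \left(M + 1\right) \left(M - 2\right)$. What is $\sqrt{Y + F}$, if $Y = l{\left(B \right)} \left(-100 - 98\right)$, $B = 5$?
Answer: $\sqrt{4303} \approx 65.597$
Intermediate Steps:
$l{\left(M \right)} = \left(1 + M\right) \left(-2 + M\right)$
$F = 7867$ ($F = -2 - -7869 = -2 + \left(-3 + 7872\right) = -2 + 7869 = 7867$)
$Y = -3564$ ($Y = \left(-2 + 5^{2} - 5\right) \left(-100 - 98\right) = \left(-2 + 25 - 5\right) \left(-198\right) = 18 \left(-198\right) = -3564$)
$\sqrt{Y + F} = \sqrt{-3564 + 7867} = \sqrt{4303}$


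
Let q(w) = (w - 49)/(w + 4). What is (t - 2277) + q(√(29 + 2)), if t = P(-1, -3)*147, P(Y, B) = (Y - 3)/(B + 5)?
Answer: -38338/15 - 53*√31/15 ≈ -2575.5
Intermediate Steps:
q(w) = (-49 + w)/(4 + w)
P(Y, B) = (-3 + Y)/(5 + B)
t = -294 (t = ((-3 - 1)/(5 - 3))*147 = (-4/2)*147 = ((½)*(-4))*147 = -2*147 = -294)
(t - 2277) + q(√(29 + 2)) = (-294 - 2277) + (-49 + √(29 + 2))/(4 + √(29 + 2)) = -2571 + (-49 + √31)/(4 + √31)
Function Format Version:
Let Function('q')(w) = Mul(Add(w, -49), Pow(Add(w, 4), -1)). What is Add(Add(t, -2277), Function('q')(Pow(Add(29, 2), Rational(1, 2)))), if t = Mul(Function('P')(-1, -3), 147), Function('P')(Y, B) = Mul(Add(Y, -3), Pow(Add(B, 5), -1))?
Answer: Add(Rational(-38338, 15), Mul(Rational(-53, 15), Pow(31, Rational(1, 2)))) ≈ -2575.5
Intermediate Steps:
Function('q')(w) = Mul(Pow(Add(4, w), -1), Add(-49, w)) (Function('q')(w) = Mul(Add(-49, w), Pow(Add(4, w), -1)) = Mul(Pow(Add(4, w), -1), Add(-49, w)))
Function('P')(Y, B) = Mul(Pow(Add(5, B), -1), Add(-3, Y)) (Function('P')(Y, B) = Mul(Add(-3, Y), Pow(Add(5, B), -1)) = Mul(Pow(Add(5, B), -1), Add(-3, Y)))
t = -294 (t = Mul(Mul(Pow(Add(5, -3), -1), Add(-3, -1)), 147) = Mul(Mul(Pow(2, -1), -4), 147) = Mul(Mul(Rational(1, 2), -4), 147) = Mul(-2, 147) = -294)
Add(Add(t, -2277), Function('q')(Pow(Add(29, 2), Rational(1, 2)))) = Add(Add(-294, -2277), Mul(Pow(Add(4, Pow(Add(29, 2), Rational(1, 2))), -1), Add(-49, Pow(Add(29, 2), Rational(1, 2))))) = Add(-2571, Mul(Pow(Add(4, Pow(31, Rational(1, 2))), -1), Add(-49, Pow(31, Rational(1, 2)))))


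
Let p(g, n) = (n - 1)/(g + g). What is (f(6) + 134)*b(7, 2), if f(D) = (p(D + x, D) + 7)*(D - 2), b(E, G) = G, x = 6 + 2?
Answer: 2278/7 ≈ 325.43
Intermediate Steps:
x = 8
p(g, n) = (-1 + n)/(2*g) (p(g, n) = (-1 + n)/((2*g)) = (-1 + n)*(1/(2*g)) = (-1 + n)/(2*g))
f(D) = (-2 + D)*(7 + (-1 + D)/(2*(8 + D))) (f(D) = ((-1 + D)/(2*(D + 8)) + 7)*(D - 2) = ((-1 + D)/(2*(8 + D)) + 7)*(-2 + D) = (7 + (-1 + D)/(2*(8 + D)))*(-2 + D) = (-2 + D)*(7 + (-1 + D)/(2*(8 + D))))
(f(6) + 134)*b(7, 2) = (3*(-74 + 5*6² + 27*6)/(2*(8 + 6)) + 134)*2 = ((3/2)*(-74 + 5*36 + 162)/14 + 134)*2 = ((3/2)*(1/14)*(-74 + 180 + 162) + 134)*2 = ((3/2)*(1/14)*268 + 134)*2 = (201/7 + 134)*2 = (1139/7)*2 = 2278/7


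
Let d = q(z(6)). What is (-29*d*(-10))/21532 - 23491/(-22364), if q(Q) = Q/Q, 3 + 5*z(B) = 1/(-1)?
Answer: 128073443/120385412 ≈ 1.0639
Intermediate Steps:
z(B) = -⅘ (z(B) = -⅗ + (⅕)/(-1) = -⅗ + (⅕)*(-1) = -⅗ - ⅕ = -⅘)
q(Q) = 1
d = 1
(-29*d*(-10))/21532 - 23491/(-22364) = (-29*1*(-10))/21532 - 23491/(-22364) = -29*(-10)*(1/21532) - 23491*(-1/22364) = 290*(1/21532) + 23491/22364 = 145/10766 + 23491/22364 = 128073443/120385412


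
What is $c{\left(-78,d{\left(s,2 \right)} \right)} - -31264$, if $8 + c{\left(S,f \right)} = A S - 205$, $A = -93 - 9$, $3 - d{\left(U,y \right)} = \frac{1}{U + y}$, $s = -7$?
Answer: $39007$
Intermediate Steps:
$d{\left(U,y \right)} = 3 - \frac{1}{U + y}$
$A = -102$
$c{\left(S,f \right)} = -213 - 102 S$ ($c{\left(S,f \right)} = -8 - \left(205 + 102 S\right) = -213 - 102 S$)
$c{\left(-78,d{\left(s,2 \right)} \right)} - -31264 = \left(-213 - -7956\right) - -31264 = \left(-213 + 7956\right) + 31264 = 7743 + 31264 = 39007$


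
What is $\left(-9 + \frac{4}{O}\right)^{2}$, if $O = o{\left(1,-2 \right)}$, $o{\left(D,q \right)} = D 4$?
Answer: $64$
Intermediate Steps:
$o{\left(D,q \right)} = 4 D$
$O = 4$ ($O = 4 \cdot 1 = 4$)
$\left(-9 + \frac{4}{O}\right)^{2} = \left(-9 + \frac{4}{4}\right)^{2} = \left(-9 + 4 \cdot \frac{1}{4}\right)^{2} = \left(-9 + 1\right)^{2} = \left(-8\right)^{2} = 64$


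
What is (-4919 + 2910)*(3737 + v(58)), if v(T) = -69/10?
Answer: -74937709/10 ≈ -7.4938e+6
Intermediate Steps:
v(T) = -69/10 (v(T) = -69*⅒ = -69/10)
(-4919 + 2910)*(3737 + v(58)) = (-4919 + 2910)*(3737 - 69/10) = -2009*37301/10 = -74937709/10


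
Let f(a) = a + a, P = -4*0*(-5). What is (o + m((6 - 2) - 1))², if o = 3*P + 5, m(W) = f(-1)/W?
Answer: 169/9 ≈ 18.778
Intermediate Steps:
P = 0 (P = 0*(-5) = 0)
f(a) = 2*a
m(W) = -2/W (m(W) = (2*(-1))/W = -2/W)
o = 5 (o = 3*0 + 5 = 0 + 5 = 5)
(o + m((6 - 2) - 1))² = (5 - 2/((6 - 2) - 1))² = (5 - 2/(4 - 1))² = (5 - 2/3)² = (5 - 2*⅓)² = (5 - ⅔)² = (13/3)² = 169/9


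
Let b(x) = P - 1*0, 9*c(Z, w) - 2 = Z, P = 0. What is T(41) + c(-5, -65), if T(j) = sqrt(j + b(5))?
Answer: -1/3 + sqrt(41) ≈ 6.0698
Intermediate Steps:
c(Z, w) = 2/9 + Z/9
b(x) = 0 (b(x) = 0 - 1*0 = 0 + 0 = 0)
T(j) = sqrt(j) (T(j) = sqrt(j + 0) = sqrt(j))
T(41) + c(-5, -65) = sqrt(41) + (2/9 + (1/9)*(-5)) = sqrt(41) + (2/9 - 5/9) = sqrt(41) - 1/3 = -1/3 + sqrt(41)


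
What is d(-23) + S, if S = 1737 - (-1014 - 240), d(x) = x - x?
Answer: 2991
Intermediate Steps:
d(x) = 0
S = 2991 (S = 1737 - 1*(-1254) = 1737 + 1254 = 2991)
d(-23) + S = 0 + 2991 = 2991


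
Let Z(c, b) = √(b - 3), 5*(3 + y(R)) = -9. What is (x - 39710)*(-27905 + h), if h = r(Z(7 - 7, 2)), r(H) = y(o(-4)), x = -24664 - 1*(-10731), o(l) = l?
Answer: 7485827007/5 ≈ 1.4972e+9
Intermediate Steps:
x = -13933 (x = -24664 + 10731 = -13933)
y(R) = -24/5 (y(R) = -3 + (⅕)*(-9) = -3 - 9/5 = -24/5)
Z(c, b) = √(-3 + b)
r(H) = -24/5
h = -24/5 ≈ -4.8000
(x - 39710)*(-27905 + h) = (-13933 - 39710)*(-27905 - 24/5) = -53643*(-139549/5) = 7485827007/5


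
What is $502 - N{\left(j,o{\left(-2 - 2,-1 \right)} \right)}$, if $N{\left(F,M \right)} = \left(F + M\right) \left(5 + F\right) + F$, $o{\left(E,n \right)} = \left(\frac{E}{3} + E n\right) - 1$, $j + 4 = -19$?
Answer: $141$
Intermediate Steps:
$j = -23$ ($j = -4 - 19 = -23$)
$o{\left(E,n \right)} = -1 + \frac{E}{3} + E n$ ($o{\left(E,n \right)} = \left(\frac{E}{3} + E n\right) - 1 = -1 + \frac{E}{3} + E n$)
$N{\left(F,M \right)} = F + \left(5 + F\right) \left(F + M\right)$ ($N{\left(F,M \right)} = \left(5 + F\right) \left(F + M\right) + F = F + \left(5 + F\right) \left(F + M\right)$)
$502 - N{\left(j,o{\left(-2 - 2,-1 \right)} \right)} = 502 - \left(\left(-23\right)^{2} + 5 \left(-1 + \frac{-2 - 2}{3} + \left(-2 - 2\right) \left(-1\right)\right) + 6 \left(-23\right) - 23 \left(-1 + \frac{-2 - 2}{3} + \left(-2 - 2\right) \left(-1\right)\right)\right) = 502 - \left(529 + 5 \left(-1 + \frac{1}{3} \left(-4\right) - -4\right) - 138 - 23 \left(-1 + \frac{1}{3} \left(-4\right) - -4\right)\right) = 502 - \left(529 + 5 \left(-1 - \frac{4}{3} + 4\right) - 138 - 23 \left(-1 - \frac{4}{3} + 4\right)\right) = 502 - \left(529 + 5 \cdot \frac{5}{3} - 138 - \frac{115}{3}\right) = 502 - \left(529 + \frac{25}{3} - 138 - \frac{115}{3}\right) = 502 - 361 = 141$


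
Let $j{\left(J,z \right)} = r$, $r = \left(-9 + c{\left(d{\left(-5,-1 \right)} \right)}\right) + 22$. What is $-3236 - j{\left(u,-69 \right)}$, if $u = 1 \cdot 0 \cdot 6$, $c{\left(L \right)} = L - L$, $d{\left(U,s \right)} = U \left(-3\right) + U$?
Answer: $-3249$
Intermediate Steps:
$d{\left(U,s \right)} = - 2 U$ ($d{\left(U,s \right)} = - 3 U + U = - 2 U$)
$c{\left(L \right)} = 0$
$u = 0$ ($u = 0 \cdot 6 = 0$)
$r = 13$ ($r = \left(-9 + 0\right) + 22 = -9 + 22 = 13$)
$j{\left(J,z \right)} = 13$
$-3236 - j{\left(u,-69 \right)} = -3236 - 13 = -3249$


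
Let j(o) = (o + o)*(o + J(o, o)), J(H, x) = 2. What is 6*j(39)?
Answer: 19188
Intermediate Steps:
j(o) = 2*o*(2 + o) (j(o) = (o + o)*(o + 2) = (2*o)*(2 + o) = 2*o*(2 + o))
6*j(39) = 6*(2*39*(2 + 39)) = 6*(2*39*41) = 6*3198 = 19188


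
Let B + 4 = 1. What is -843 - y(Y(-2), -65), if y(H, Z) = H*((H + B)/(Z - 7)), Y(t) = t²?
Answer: -15173/18 ≈ -842.94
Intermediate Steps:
B = -3 (B = -4 + 1 = -3)
y(H, Z) = H*(-3 + H)/(-7 + Z) (y(H, Z) = H*((H - 3)/(Z - 7)) = H*((-3 + H)/(-7 + Z)) = H*(-3 + H)/(-7 + Z))
-843 - y(Y(-2), -65) = -843 - (-2)²*(-3 + (-2)²)/(-7 - 65) = -843 - 4*(-3 + 4)/(-72) = -843 - 4*(-1)/72 = -843 - 1*(-1/18) = -843 + 1/18 = -15173/18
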